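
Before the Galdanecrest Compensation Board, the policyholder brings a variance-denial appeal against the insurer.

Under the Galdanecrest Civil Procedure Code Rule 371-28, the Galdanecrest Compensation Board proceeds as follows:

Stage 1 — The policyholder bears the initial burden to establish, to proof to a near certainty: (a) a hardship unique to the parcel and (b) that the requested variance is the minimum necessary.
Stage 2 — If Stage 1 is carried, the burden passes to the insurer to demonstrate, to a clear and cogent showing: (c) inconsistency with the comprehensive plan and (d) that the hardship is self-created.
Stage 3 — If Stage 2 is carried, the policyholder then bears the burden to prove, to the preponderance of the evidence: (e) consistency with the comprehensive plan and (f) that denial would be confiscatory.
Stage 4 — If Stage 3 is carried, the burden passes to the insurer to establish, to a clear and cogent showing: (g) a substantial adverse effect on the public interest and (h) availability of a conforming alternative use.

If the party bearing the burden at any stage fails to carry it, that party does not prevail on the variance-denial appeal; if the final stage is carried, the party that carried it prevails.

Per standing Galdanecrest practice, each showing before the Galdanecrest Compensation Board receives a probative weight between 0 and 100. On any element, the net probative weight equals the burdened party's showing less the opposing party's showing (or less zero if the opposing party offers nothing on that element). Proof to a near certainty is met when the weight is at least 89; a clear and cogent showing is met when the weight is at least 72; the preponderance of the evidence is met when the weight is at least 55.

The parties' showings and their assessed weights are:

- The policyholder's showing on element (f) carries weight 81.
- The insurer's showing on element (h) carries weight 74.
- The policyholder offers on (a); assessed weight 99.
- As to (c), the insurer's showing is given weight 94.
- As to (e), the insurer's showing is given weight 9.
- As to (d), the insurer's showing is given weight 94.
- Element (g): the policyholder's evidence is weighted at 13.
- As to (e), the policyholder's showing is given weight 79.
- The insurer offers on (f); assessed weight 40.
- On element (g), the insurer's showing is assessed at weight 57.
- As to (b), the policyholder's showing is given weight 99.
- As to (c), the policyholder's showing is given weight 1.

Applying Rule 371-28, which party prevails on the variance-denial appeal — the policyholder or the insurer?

At Stage 1 the policyholder must meet proof to a near certainty (weight is at least 89): on (a) the weight is 99, which does reach 89, so (a) meets the standard; on (b) the weight is 99, ≥ 89, so (b) meets the standard.
  Stage 1 carried; the burden shifts to the insurer.
At Stage 2 the insurer must meet a clear and cogent showing (weight is at least 72): on (c) the weight is 94 less the opposing 1 gives net 93, ≥ 72, so (c) meets the standard; on (d) the weight is 94, which does reach 72, so (d) meets the standard.
  The insurer carries Stage 2; the policyholder now bears the burden.
At Stage 3 the policyholder must meet the preponderance of the evidence (weight is at least 55): on (e) the weight is 79 less the opposing 9 gives net 70, ≥ 55, so (e) meets the standard; on (f) the weight is 81 less the opposing 40 gives net 41, < 55, so (f) does not meet the standard.
  Not every element is met, so the policyholder fails to carry Stage 3.
The insurer prevails.

insurer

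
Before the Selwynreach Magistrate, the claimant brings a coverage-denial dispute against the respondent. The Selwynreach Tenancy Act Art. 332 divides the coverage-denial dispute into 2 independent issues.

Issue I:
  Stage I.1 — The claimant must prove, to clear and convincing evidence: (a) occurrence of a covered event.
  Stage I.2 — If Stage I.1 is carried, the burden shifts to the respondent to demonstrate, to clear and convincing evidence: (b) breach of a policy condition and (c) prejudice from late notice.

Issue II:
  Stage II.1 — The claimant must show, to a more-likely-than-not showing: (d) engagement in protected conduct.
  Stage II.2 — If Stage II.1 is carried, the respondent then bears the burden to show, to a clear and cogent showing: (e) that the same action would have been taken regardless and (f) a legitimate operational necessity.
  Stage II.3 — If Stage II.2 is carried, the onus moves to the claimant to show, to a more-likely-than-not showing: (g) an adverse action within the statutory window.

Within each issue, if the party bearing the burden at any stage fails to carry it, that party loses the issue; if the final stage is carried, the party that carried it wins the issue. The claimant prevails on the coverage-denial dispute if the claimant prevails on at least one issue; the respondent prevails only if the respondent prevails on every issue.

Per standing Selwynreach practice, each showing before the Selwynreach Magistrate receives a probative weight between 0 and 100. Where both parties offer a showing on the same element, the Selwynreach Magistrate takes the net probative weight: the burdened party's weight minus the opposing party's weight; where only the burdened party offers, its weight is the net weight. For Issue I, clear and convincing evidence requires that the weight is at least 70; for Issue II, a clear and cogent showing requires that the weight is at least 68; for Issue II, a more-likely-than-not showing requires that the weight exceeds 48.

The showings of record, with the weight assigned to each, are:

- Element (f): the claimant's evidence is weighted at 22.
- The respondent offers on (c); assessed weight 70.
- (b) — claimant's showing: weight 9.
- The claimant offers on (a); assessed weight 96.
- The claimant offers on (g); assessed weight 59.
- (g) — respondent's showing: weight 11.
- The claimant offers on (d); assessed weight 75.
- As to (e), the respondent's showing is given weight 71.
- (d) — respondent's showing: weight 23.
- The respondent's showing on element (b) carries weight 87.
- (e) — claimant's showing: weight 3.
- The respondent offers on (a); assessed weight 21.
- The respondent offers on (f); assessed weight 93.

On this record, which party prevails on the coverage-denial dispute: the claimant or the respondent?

— Issue I —
Stage I.1 — burden on claimant; standard: clear and convincing evidence (weight is at least 70).
    (a): 96 − 21 = 75 ≥ 70 [met]
  Stage I.1 carried; the burden shifts to the respondent.
Stage I.2 — burden on respondent; standard: clear and convincing evidence (weight is at least 70).
    (b): 87 − 9 = 78 ≥ 70 [met]
    (c): 70 ≥ 70 [met]
  The respondent carries the last stage.
Every stage carried; the respondent prevails on this issue.
— Issue II —
Stage II.1 — burden on claimant; standard: a more-likely-than-not showing (weight exceeds 48).
    (d): 75 − 23 = 52 > 48 [met]
  The claimant carries Stage II.1; the respondent now bears the burden.
Stage II.2 — burden on respondent; standard: a clear and cogent showing (weight is at least 68).
    (e): 71 − 3 = 68 ≥ 68 [met]
    (f): 93 − 22 = 71 ≥ 68 [met]
  Stage II.2 is satisfied; the onus moves to the claimant.
Stage II.3 — burden on claimant; standard: a more-likely-than-not showing (weight exceeds 48).
    (g): 59 − 11 = 48 ≤ 48 [not met]
  The claimant does not carry Stage II.3.
The respondent prevails on this issue.
Per-issue: Issue I → respondent; Issue II → respondent. The claimant must prevail on at least one issue; overall, the respondent prevails.

respondent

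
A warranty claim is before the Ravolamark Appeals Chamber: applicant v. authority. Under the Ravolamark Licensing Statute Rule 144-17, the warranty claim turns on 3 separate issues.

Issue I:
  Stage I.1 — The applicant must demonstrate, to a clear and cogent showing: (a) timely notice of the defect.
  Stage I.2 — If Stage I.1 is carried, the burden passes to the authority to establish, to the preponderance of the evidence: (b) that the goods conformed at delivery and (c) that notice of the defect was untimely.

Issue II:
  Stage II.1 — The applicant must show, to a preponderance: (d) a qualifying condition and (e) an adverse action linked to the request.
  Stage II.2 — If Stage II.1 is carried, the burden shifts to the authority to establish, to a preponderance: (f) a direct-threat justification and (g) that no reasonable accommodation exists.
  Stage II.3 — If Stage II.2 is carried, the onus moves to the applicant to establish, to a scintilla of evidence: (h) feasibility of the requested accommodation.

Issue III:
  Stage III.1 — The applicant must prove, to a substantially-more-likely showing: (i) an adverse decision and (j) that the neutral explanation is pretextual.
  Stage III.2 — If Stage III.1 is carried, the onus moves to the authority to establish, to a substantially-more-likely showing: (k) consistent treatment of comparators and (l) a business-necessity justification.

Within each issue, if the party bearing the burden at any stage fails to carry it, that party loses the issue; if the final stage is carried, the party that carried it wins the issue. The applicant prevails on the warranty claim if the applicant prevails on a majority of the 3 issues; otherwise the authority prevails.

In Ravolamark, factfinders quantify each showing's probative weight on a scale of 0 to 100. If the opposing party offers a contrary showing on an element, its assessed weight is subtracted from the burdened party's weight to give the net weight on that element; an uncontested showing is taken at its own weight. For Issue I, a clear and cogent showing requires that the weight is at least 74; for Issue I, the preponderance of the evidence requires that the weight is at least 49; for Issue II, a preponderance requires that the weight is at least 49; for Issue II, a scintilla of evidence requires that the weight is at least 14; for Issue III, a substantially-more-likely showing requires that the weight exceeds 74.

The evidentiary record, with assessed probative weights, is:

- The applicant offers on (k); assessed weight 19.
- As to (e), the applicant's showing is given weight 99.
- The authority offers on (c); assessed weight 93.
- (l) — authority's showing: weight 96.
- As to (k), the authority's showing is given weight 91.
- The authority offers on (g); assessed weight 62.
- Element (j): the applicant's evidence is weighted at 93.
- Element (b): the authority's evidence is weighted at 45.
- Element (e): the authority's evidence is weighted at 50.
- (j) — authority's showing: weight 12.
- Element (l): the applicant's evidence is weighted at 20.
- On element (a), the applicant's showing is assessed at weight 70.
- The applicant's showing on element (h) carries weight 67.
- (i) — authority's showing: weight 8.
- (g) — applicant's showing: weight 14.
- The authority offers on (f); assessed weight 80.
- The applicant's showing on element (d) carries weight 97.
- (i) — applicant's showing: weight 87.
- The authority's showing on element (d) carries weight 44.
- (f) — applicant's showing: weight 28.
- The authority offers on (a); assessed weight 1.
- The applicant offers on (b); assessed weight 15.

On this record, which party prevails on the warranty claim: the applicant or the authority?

applicant

— Issue I —
At Stage I.1 the applicant must meet a clear and cogent showing (weight is at least 74): on (a) the weight is 70 less the opposing 1 gives net 69, < 74, so (a) does not meet the standard.
  The applicant does not carry Stage I.1.
So the authority prevails on this issue.
— Issue II —
Stage II.1 (applicant, a preponderance, weight is at least 49): (d) net 97−44=53 ≥ 49 — meets; (e) net 99−50=49 ≥ 49 — meets.
  Stage II.1 is satisfied; the onus moves to the authority.
Stage II.2 (authority, a preponderance, weight is at least 49): (f) net 80−28=52 ≥ 49 — meets; (g) net 62−14=48 < 49 — fails.
  Not every element is met, so the authority fails to carry Stage II.2.
The applicant prevails on this issue.
— Issue III —
Stage III.1 (applicant, a substantially-more-likely showing, weight exceeds 74): (i) net 87−8=79 > 74 — meets; (j) net 93−12=81 > 74 — meets.
  Stage III.1 carried; the burden shifts to the authority.
Stage III.2 (authority, a substantially-more-likely showing, weight exceeds 74): (k) net 91−19=72 ≤ 74 — fails; (l) net 96−20=76 > 74 — meets.
  The authority does not carry Stage III.2.
The analysis ends at Stage III.2; the applicant prevails on this issue.
Per-issue: Issue I → authority; Issue II → applicant; Issue III → applicant. The applicant must prevail on a majority of issues; overall, the applicant prevails.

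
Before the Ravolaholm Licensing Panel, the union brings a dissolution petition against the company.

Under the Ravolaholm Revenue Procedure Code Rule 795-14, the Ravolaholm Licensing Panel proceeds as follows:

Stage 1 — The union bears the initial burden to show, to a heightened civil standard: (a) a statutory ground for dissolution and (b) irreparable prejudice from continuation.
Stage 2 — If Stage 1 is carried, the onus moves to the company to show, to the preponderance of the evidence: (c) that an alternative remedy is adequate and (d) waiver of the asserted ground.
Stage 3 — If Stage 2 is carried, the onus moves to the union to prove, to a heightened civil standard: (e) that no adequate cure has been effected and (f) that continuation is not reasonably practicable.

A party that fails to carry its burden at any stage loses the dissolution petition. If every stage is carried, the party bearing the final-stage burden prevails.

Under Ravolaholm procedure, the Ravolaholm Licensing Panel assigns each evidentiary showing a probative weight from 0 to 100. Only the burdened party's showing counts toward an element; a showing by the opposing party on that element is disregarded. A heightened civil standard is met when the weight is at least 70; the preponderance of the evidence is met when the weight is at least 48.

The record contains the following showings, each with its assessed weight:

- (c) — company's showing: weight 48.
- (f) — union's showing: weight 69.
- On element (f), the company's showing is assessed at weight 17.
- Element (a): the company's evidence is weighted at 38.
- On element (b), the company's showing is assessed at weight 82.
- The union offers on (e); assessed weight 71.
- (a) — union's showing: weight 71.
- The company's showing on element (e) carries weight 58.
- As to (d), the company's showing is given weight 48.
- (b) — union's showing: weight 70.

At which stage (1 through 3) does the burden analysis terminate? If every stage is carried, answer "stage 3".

Stage 1 (union, a heightened civil standard, weight is at least 70): (a) 71 (company's 38 disregarded) ≥ 70 — meets; (b) 70 (company's 82 disregarded) ≥ 70 — meets.
  Stage 1 is satisfied; the onus moves to the company.
Stage 2 (company, the preponderance of the evidence, weight is at least 48): (c) 48 ≥ 48 — meets; (d) 48 ≥ 48 — meets.
  All elements met. The burden passes to the union.
Stage 3 (union, a heightened civil standard, weight is at least 70): (e) 71 (company's 58 disregarded) ≥ 70 — meets; (f) 69 (company's 17 disregarded) < 70 — fails.
  Stage 3 not carried; the union fails its burden.
The company prevails.

stage 3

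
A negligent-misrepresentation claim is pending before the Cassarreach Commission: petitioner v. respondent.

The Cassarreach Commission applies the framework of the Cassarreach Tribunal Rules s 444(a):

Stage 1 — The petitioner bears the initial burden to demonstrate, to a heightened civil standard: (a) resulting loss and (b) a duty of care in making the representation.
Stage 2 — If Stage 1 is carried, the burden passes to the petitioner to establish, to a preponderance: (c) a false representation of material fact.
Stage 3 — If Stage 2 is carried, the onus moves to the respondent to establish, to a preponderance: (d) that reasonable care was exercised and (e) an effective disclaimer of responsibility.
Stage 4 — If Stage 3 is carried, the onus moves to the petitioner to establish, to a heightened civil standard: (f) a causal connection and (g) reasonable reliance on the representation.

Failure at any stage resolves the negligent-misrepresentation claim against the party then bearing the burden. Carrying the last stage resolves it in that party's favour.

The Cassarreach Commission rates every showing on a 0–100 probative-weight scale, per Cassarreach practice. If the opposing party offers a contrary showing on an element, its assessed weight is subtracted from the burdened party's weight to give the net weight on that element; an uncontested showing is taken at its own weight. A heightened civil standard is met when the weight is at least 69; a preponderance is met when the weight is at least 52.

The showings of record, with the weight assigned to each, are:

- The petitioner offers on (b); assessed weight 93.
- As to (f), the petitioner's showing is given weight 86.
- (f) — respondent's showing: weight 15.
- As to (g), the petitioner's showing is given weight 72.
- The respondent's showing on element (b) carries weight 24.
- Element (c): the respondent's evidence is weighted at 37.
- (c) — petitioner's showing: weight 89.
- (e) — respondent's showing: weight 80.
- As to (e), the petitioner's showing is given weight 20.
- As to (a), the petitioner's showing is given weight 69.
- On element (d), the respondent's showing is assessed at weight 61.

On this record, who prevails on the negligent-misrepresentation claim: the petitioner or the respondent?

Stage 1 (petitioner, a heightened civil standard, weight is at least 69): (a) 69 ≥ 69 — meets; (b) net 93−24=69 ≥ 69 — meets.
  Stage 1 is satisfied; the petitioner continues to bear the burden.
Stage 2 (petitioner, a preponderance, weight is at least 52): (c) net 89−37=52 ≥ 52 — meets.
  Stage 2 carried; the burden shifts to the respondent.
Stage 3 (respondent, a preponderance, weight is at least 52): (d) 61 ≥ 52 — meets; (e) net 80−20=60 ≥ 52 — meets.
  Stage 3 is satisfied; the onus moves to the petitioner.
Stage 4 (petitioner, a heightened civil standard, weight is at least 69): (f) net 86−15=71 ≥ 69 — meets; (g) 72 ≥ 69 — meets.
  The petitioner carries the last stage.
With every stage satisfied, the petitioner prevails.

petitioner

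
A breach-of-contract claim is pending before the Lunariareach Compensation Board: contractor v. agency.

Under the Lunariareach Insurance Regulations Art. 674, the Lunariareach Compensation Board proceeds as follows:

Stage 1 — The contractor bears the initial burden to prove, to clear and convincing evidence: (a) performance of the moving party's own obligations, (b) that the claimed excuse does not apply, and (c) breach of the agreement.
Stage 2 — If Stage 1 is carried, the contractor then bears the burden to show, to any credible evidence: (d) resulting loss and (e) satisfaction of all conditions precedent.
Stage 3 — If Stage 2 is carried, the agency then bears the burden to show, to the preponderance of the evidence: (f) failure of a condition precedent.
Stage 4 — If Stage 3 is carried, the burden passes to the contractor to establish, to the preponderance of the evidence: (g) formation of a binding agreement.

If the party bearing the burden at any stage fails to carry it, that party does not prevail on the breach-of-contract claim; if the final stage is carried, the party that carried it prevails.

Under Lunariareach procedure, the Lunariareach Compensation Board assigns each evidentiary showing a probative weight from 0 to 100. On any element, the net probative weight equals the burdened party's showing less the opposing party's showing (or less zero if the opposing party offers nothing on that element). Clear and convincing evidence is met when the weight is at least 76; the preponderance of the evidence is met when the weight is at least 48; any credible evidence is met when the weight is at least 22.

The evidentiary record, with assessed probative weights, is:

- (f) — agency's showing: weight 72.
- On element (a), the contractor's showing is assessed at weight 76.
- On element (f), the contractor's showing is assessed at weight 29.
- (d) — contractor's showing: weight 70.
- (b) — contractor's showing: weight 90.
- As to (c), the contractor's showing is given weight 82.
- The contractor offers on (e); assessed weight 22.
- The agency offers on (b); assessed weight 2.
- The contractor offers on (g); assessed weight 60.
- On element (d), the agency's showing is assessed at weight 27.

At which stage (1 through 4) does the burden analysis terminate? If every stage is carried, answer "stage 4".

Stage 1 (contractor, clear and convincing evidence, weight is at least 76): (a) 76 ≥ 76 — meets; (b) net 90−2=88 ≥ 76 — meets; (c) 82 ≥ 76 — meets.
  All elements met. The contractor retains the burden for Stage 2.
Stage 2 (contractor, any credible evidence, weight is at least 22): (d) net 70−27=43 ≥ 22 — meets; (e) 22 ≥ 22 — meets.
  The contractor carries Stage 2; the agency now bears the burden.
Stage 3 (agency, the preponderance of the evidence, weight is at least 48): (f) net 72−29=43 < 48 — fails.
  Not every element is met, so the agency fails to carry Stage 3.
So the contractor prevails.

stage 3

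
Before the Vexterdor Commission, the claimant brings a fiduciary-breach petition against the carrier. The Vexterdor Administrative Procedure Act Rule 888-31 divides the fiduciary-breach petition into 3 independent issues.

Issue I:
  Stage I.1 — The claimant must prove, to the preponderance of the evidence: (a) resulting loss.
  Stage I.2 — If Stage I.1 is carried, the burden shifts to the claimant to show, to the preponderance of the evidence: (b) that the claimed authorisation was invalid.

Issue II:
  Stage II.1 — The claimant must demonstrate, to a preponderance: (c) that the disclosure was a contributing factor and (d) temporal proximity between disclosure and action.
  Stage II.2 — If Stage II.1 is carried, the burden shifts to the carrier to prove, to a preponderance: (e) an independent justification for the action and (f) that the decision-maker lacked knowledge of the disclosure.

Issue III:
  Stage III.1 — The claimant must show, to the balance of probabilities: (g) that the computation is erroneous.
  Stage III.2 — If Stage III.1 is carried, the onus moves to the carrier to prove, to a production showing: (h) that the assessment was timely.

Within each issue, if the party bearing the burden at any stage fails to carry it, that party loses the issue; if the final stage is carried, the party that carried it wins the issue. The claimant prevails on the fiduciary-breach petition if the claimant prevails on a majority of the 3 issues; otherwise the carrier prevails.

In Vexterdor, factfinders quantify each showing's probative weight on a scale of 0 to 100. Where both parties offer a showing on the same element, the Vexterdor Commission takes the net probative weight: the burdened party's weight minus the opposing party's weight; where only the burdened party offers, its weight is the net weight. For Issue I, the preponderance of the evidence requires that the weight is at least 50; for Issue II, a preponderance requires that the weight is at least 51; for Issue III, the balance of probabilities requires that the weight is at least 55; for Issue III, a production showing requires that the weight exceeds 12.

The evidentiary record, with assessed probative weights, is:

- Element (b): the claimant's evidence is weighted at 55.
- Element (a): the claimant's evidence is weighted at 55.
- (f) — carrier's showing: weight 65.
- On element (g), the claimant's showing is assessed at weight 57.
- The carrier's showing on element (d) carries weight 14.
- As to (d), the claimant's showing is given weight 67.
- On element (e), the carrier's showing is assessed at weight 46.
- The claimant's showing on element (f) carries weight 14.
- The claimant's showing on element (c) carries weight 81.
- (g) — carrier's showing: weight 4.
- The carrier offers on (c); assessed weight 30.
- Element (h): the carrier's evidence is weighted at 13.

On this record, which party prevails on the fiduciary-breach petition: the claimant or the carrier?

— Issue I —
Stage I.1 (claimant, the preponderance of the evidence, weight is at least 50): (a) 55 ≥ 50 — meets.
  All elements met. The claimant retains the burden for Stage I.2.
Stage I.2 (claimant, the preponderance of the evidence, weight is at least 50): (b) 55 ≥ 50 — meets.
  Stage I.2 carried; the final stage is satisfied.
All stages carried — the claimant prevails on this issue.
— Issue II —
Stage II.1 — burden on claimant; standard: a preponderance (weight is at least 51).
    (c): 81 − 30 = 51 ≥ 51 [met]
    (d): 67 − 14 = 53 ≥ 51 [met]
  The claimant carries Stage II.1; the carrier now bears the burden.
Stage II.2 — burden on carrier; standard: a preponderance (weight is at least 51).
    (e): 46 < 51 [not met]
    (f): 65 − 14 = 51 ≥ 51 [met]
  Stage II.2 not carried; the carrier fails its burden.
The claimant prevails on this issue.
— Issue III —
At Stage III.1 the claimant must meet the balance of probabilities (weight is at least 55): on (g) the weight is 57 less the opposing 4 gives net 53, < 55, so (g) does not meet the standard.
  Not every element is met, so the claimant fails to carry Stage III.1.
The analysis ends at Stage III.1; the carrier prevails on this issue.
Per-issue: Issue I → claimant; Issue II → claimant; Issue III → carrier. The claimant must prevail on a majority of issues; overall, the claimant prevails.

claimant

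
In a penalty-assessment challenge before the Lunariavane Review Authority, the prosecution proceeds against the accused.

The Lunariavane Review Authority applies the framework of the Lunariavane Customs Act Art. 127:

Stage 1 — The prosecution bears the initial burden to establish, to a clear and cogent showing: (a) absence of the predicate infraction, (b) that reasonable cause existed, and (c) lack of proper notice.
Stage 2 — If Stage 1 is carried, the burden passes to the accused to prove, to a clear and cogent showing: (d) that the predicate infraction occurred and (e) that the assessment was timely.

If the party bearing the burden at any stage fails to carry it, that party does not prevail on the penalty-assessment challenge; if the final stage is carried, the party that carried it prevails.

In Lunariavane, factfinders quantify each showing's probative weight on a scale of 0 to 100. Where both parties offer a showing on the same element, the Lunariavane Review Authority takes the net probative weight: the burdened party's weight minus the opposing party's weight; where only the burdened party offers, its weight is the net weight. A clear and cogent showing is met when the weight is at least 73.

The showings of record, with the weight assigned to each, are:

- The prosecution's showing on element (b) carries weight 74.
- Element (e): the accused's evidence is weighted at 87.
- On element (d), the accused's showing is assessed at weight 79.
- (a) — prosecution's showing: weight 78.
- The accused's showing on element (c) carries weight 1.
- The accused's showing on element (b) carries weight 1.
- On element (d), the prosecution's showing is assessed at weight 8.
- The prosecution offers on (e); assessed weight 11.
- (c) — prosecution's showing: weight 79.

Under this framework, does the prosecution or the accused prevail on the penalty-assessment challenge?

prosecution

Stage 1 — burden on prosecution; standard: a clear and cogent showing (weight is at least 73).
    (a): 78 ≥ 73 [met]
    (b): 74 − 1 = 73 ≥ 73 [met]
    (c): 79 − 1 = 78 ≥ 73 [met]
  Stage 1 is satisfied; the onus moves to the accused.
Stage 2 — burden on accused; standard: a clear and cogent showing (weight is at least 73).
    (d): 79 − 8 = 71 < 73 [not met]
    (e): 87 − 11 = 76 ≥ 73 [met]
  Not every element is met, so the accused fails to carry Stage 2.
The analysis ends at Stage 2; the prosecution prevails.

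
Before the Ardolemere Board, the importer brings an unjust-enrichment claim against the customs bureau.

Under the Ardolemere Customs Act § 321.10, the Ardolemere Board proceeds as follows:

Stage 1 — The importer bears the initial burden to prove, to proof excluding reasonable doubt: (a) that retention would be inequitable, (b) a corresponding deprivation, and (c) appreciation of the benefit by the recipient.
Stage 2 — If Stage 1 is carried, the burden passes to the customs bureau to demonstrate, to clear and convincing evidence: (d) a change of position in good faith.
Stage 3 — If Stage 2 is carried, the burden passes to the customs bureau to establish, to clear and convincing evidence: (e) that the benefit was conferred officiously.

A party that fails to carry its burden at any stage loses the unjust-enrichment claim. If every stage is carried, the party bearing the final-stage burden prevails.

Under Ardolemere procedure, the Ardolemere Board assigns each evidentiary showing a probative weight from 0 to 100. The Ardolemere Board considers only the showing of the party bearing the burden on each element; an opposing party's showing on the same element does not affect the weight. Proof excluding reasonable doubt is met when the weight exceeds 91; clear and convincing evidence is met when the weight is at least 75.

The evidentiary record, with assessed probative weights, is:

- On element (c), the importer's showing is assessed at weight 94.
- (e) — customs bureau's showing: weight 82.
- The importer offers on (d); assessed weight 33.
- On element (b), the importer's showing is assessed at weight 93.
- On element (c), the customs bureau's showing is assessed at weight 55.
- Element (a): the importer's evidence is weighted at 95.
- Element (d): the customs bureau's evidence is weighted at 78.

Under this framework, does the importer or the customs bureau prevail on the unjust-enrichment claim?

customs bureau

Stage 1 — burden on importer; standard: proof excluding reasonable doubt (weight exceeds 91).
    (a): 95 > 91 [met]
    (b): 93 > 91 [met]
    (c): 94 (customs bureau's 55 disregarded) > 91 [met]
  Stage 1 is satisfied; the onus moves to the customs bureau.
Stage 2 — burden on customs bureau; standard: clear and convincing evidence (weight is at least 75).
    (d): 78 (importer's 33 disregarded) ≥ 75 [met]
  Stage 2 carried; the burden remains with the customs bureau.
Stage 3 — burden on customs bureau; standard: clear and convincing evidence (weight is at least 75).
    (e): 82 ≥ 75 [met]
  Stage 3 carried; the final stage is satisfied.
All stages carried — the customs bureau prevails.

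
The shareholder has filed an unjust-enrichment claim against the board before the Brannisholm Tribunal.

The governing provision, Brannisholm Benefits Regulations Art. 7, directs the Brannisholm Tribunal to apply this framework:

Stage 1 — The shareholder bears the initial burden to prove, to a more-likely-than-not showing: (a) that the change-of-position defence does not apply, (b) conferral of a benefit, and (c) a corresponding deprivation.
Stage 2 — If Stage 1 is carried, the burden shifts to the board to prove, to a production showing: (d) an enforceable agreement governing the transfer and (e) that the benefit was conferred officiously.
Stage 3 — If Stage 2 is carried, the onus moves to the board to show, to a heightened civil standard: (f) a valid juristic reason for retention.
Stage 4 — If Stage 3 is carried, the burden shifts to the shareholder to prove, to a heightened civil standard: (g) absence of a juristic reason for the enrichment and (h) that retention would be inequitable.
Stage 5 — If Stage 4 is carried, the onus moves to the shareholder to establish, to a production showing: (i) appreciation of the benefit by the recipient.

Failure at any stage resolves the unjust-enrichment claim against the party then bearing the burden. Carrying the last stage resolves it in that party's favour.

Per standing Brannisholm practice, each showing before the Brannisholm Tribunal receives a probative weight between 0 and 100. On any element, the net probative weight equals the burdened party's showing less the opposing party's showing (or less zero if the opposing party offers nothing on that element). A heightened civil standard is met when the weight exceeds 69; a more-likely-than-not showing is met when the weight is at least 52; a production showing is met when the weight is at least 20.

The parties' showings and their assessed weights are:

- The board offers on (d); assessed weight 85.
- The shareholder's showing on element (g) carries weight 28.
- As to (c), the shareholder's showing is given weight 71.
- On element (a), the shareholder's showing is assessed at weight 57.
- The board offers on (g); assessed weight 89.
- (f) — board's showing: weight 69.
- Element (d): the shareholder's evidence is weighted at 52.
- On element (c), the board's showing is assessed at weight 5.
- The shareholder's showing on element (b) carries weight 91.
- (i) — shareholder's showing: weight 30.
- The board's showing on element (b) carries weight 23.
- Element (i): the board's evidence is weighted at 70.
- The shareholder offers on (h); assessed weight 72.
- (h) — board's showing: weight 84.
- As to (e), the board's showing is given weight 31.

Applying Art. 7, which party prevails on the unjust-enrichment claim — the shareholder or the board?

Stage 1 (shareholder, a more-likely-than-not showing, weight is at least 52): (a) 57 ≥ 52 — meets; (b) net 91−23=68 ≥ 52 — meets; (c) net 71−5=66 ≥ 52 — meets.
  All elements met. The burden passes to the board.
Stage 2 (board, a production showing, weight is at least 20): (d) net 85−52=33 ≥ 20 — meets; (e) 31 ≥ 20 — meets.
  All elements met. The board retains the burden for Stage 3.
Stage 3 (board, a heightened civil standard, weight exceeds 69): (f) 69 ≤ 69 — fails.
  Not every element is met, so the board fails to carry Stage 3.
The shareholder prevails.

shareholder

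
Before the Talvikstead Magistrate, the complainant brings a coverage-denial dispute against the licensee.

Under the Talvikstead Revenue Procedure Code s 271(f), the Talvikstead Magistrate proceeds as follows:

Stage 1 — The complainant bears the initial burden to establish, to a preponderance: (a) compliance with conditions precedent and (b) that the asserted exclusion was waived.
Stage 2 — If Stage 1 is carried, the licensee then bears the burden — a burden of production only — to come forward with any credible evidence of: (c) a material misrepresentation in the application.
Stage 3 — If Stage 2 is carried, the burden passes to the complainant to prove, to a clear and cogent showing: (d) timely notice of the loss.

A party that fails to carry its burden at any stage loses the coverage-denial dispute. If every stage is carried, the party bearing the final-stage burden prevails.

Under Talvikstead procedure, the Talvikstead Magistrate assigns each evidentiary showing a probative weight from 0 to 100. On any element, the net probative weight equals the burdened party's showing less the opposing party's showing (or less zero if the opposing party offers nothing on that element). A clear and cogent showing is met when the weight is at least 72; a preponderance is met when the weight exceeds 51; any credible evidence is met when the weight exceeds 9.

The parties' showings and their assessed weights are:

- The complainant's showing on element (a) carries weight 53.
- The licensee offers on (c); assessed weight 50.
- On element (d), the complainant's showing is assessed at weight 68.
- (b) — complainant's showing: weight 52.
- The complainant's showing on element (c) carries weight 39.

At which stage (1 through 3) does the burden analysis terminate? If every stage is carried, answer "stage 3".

At Stage 1 the complainant must meet a preponderance (weight exceeds 51): on (a) the weight is 53, > 51, so (a) meets the standard; on (b) the weight is 52, which does exceed 51, so (b) meets the standard.
  The complainant carries Stage 1; the licensee now bears the burden.
At Stage 2 the licensee must meet any credible evidence (weight exceeds 9): on (c) the weight is 50 less the opposing 39 gives net 11, which does exceed 9, so (c) meets the standard.
  Stage 2 is satisfied; the onus moves to the complainant.
At Stage 3 the complainant must meet a clear and cogent showing (weight is at least 72): on (d) the weight is 68, < 72, so (d) does not meet the standard.
  Not every element is met, so the complainant fails to carry Stage 3.
The analysis ends at Stage 3; the licensee prevails.

stage 3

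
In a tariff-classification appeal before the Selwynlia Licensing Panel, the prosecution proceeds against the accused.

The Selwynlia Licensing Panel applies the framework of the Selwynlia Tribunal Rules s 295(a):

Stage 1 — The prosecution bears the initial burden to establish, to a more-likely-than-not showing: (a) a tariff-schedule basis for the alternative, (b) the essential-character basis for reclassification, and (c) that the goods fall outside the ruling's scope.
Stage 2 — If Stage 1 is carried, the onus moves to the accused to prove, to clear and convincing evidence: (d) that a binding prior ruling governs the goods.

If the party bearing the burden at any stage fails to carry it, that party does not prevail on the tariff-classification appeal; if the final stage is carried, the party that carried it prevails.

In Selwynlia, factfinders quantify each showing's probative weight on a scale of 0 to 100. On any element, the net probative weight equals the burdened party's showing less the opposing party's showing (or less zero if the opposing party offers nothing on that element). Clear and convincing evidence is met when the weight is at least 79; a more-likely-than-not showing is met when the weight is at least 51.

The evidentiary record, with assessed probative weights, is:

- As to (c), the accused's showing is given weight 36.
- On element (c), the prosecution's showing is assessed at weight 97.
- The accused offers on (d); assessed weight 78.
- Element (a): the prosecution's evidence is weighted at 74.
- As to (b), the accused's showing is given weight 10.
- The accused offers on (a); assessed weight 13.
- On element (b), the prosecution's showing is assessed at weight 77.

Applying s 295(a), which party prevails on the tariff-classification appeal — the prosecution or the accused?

prosecution

At Stage 1 the prosecution must meet a more-likely-than-not showing (weight is at least 51): on (a) the weight is 74 less the opposing 13 gives net 61, ≥ 51, so (a) meets the standard; on (b) the weight is 77 less the opposing 10 gives net 67, which does reach 51, so (b) meets the standard; on (c) the weight is 97 less the opposing 36 gives net 61, which does reach 51, so (c) meets the standard.
  Stage 1 carried; the burden shifts to the accused.
At Stage 2 the accused must meet clear and convincing evidence (weight is at least 79): on (d) the weight is 78, which does not reach 79, so (d) does not meet the standard.
  Stage 2 not carried; the accused fails its burden.
So the prosecution prevails.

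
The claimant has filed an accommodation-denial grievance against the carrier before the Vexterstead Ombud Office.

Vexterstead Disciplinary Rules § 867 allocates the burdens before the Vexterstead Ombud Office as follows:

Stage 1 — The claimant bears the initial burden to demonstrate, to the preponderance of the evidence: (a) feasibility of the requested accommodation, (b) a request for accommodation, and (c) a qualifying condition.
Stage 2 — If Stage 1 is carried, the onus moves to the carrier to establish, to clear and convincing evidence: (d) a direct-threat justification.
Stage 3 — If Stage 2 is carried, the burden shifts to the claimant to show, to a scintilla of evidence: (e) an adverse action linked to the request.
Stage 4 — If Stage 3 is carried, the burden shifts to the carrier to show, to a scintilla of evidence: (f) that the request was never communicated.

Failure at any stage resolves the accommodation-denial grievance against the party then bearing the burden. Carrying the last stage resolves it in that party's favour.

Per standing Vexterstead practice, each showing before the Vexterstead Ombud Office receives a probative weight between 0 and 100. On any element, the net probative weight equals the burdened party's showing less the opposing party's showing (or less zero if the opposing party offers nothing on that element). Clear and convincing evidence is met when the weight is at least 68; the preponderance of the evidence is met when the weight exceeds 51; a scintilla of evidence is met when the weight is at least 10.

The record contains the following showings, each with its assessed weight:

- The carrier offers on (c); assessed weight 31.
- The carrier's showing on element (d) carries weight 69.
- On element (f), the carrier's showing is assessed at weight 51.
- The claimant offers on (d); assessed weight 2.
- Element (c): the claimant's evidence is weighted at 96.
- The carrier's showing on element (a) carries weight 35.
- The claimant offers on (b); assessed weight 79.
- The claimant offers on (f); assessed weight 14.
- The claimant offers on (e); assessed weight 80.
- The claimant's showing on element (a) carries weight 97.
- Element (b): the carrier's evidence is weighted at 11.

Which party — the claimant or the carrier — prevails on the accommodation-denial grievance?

claimant

At Stage 1 the claimant must meet the preponderance of the evidence (weight exceeds 51): on (a) the weight is 97 less the opposing 35 gives net 62, > 51, so (a) meets the standard; on (b) the weight is 79 less the opposing 11 gives net 68, which does exceed 51, so (b) meets the standard; on (c) the weight is 96 less the opposing 31 gives net 65, which does exceed 51, so (c) meets the standard.
  All elements met. The burden passes to the carrier.
At Stage 2 the carrier must meet clear and convincing evidence (weight is at least 68): on (d) the weight is 69 less the opposing 2 gives net 67, which does not reach 68, so (d) does not meet the standard.
  Not every element is met, so the carrier fails to carry Stage 2.
The claimant prevails.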